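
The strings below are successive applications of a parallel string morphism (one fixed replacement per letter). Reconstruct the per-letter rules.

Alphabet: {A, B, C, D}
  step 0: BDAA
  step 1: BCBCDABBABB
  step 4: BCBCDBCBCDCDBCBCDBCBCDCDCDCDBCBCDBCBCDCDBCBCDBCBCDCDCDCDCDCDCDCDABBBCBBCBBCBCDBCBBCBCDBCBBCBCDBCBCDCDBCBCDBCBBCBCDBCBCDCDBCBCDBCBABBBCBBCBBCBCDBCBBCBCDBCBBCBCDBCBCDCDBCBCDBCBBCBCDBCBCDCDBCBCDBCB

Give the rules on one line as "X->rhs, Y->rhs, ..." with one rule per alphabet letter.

A->ABB, B->BCB, C->CD, D->CD

  step 0 ⇒ step 1: BDAA ⇒ BCB·CD·ABB·ABB
    A ↦ ABB
    B ↦ BCB
    D ↦ CD
    C ↦ CD  (constrained at step 1)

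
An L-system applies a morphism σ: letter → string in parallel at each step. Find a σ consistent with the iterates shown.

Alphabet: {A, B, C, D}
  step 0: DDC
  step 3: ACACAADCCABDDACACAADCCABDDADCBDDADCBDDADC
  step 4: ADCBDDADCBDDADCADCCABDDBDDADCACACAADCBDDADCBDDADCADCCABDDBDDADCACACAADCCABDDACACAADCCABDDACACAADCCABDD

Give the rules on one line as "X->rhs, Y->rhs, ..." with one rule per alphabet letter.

  step 3 ⇒ step 4: ACACAADCCABDDACACAADCCABDDADCBDDADCBDDADC ⇒ ADC·BDD·ADC·BDD·ADC·ADC·CA·BDD·BDD·ADC·A·CA·CA·ADC·BDD·ADC·BDD·ADC·ADC·CA·BDD·BDD·ADC·A·CA·CA·ADC·CA·BDD·A·CA·CA·ADC·CA·BDD·A·CA·CA·ADC·CA·BDD
    A ↦ ADC
    B ↦ A
    C ↦ BDD
    D ↦ CA

A->ADC, B->A, C->BDD, D->CA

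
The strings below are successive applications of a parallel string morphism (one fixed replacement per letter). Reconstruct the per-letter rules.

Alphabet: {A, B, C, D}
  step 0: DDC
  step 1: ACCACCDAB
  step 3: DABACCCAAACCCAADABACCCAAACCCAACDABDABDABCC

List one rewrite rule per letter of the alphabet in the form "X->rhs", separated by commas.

  step 0 ⇒ step 1: DDC ⇒ ACC·ACC·DAB
    C ↦ DAB
    D ↦ ACC
    A ↦ C  (constrained at step 1)
    B ↦ AA  (constrained at step 1)

A->C, B->AA, C->DAB, D->ACC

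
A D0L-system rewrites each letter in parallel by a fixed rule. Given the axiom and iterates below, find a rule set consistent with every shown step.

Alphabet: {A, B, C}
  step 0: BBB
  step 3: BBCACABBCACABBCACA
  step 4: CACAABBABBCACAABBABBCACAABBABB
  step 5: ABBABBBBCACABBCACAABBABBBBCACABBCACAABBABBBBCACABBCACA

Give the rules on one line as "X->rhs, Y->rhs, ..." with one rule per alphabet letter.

A->BB, B->CA, C->A

  step 4 ⇒ step 5: CACAABBABBCACAABBABBCACAABBABB ⇒ A·BB·A·BB·BB·CA·CA·BB·CA·CA·A·BB·A·BB·BB·CA·CA·BB·CA·CA·A·BB·A·BB·BB·CA·CA·BB·CA·CA
    A ↦ BB
    B ↦ CA
    C ↦ A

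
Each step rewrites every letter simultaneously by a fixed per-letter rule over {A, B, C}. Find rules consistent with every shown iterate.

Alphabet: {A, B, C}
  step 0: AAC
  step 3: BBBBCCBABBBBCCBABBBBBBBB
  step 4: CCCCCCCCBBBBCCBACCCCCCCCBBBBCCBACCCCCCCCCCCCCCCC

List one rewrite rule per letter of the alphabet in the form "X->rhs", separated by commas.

A->BA, B->CC, C->BB

  step 3 ⇒ step 4: BBBBCCBABBBBCCBABBBBBBBB ⇒ CC·CC·CC·CC·BB·BB·CC·BA·CC·CC·CC·CC·BB·BB·CC·BA·CC·CC·CC·CC·CC·CC·CC·CC
    A ↦ BA
    B ↦ CC
    C ↦ BB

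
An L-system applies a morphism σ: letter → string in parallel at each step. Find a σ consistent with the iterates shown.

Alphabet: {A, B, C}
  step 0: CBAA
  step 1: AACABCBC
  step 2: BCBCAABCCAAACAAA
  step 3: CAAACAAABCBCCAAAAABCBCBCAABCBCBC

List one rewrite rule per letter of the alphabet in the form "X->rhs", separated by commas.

  step 2 ⇒ step 3: BCBCAABCCAAACAAA ⇒ CA·AA·CA·AA·BC·BC·CA·AA·AA·BC·BC·BC·AA·BC·BC·BC
    A ↦ BC
    B ↦ CA
    C ↦ AA

A->BC, B->CA, C->AA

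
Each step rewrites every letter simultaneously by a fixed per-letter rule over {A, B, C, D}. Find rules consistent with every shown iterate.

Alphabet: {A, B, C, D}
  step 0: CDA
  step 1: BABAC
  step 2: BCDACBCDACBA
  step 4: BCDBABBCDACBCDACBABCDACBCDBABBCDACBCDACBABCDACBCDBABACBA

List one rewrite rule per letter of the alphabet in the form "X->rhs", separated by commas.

  step 1 ⇒ step 2: BABAC ⇒ BCD·AC·BCD·AC·BA
    A ↦ AC
    B ↦ BCD
    C ↦ BA
  step 0 ⇒ step 1: CDA ⇒ BA·B·AC
    D ↦ B

A->AC, B->BCD, C->BA, D->B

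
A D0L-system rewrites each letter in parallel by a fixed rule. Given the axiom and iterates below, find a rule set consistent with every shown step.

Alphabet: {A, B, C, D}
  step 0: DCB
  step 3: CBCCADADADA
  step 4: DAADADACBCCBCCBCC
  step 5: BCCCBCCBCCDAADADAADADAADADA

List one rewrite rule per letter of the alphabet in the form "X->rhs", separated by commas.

  step 4 ⇒ step 5: DAADADACBCCBCCBCC ⇒ BC·C·C·BC·C·BC·C·DA·A·DA·DA·A·DA·DA·A·DA·DA
    A ↦ C
    B ↦ A
    C ↦ DA
    D ↦ BC

A->C, B->A, C->DA, D->BC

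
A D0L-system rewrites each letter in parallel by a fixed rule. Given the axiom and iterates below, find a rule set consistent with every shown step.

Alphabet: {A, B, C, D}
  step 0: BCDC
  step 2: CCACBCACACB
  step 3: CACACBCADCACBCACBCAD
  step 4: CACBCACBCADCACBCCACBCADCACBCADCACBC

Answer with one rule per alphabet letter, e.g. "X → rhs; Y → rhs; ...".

A->CB, B->D, C->CA, D->C

  step 3 ⇒ step 4: CACACBCADCACBCACBCAD ⇒ CA·CB·CA·CB·CA·D·CA·CB·C·CA·CB·CA·D·CA·CB·CA·D·CA·CB·C
    A ↦ CB
    B ↦ D
    C ↦ CA
    D ↦ C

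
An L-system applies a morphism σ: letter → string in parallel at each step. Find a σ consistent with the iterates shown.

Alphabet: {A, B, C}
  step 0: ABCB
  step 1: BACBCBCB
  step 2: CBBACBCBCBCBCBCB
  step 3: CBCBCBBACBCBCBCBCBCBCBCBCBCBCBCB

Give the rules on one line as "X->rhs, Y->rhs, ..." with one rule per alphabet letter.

A->BA, B->CB, C->CB

  step 2 ⇒ step 3: CBBACBCBCBCBCBCB ⇒ CB·CB·CB·BA·CB·CB·CB·CB·CB·CB·CB·CB·CB·CB·CB·CB
    A ↦ BA
    B ↦ CB
    C ↦ CB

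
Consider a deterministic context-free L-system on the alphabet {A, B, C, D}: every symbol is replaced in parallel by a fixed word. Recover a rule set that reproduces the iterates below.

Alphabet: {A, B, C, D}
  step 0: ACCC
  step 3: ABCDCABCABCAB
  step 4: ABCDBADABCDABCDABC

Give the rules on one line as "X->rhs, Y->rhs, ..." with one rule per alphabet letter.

  step 3 ⇒ step 4: ABCDCABCABCAB ⇒ AB·C·D·BA·D·AB·C·D·AB·C·D·AB·C
    A ↦ AB
    B ↦ C
    C ↦ D
    D ↦ BA

A->AB, B->C, C->D, D->BA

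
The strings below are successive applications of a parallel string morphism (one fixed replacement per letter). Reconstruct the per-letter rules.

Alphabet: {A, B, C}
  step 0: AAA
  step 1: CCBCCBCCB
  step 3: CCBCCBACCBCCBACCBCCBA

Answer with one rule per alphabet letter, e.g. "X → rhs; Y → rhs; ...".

A->CCB, B->C, C->A

  step 0 ⇒ step 1: AAA ⇒ CCB·CCB·CCB
    A ↦ CCB
    B ↦ C  (constrained at step 1)
    C ↦ A  (constrained at step 1)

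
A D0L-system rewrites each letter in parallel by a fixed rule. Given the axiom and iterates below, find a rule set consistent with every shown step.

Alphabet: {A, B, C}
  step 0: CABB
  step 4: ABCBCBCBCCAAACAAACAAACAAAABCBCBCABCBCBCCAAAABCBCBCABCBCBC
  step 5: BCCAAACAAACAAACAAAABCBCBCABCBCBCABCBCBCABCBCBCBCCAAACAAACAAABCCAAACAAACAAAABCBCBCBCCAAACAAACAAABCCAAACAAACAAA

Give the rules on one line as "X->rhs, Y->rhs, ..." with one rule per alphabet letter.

A->BC, B->CAA, C->A

  step 4 ⇒ step 5: ABCBCBCBCCAAACAAACAAACAAAABCBCBCABCBCBCCAAAABCBCBCABCBCBC ⇒ BC·CAA·A·CAA·A·CAA·A·CAA·A·A·BC·BC·BC·A·BC·BC·BC·A·BC·BC·BC·A·BC·BC·BC·BC·CAA·A·CAA·A·CAA·A·BC·CAA·A·CAA·A·CAA·A·A·BC·BC·BC·BC·CAA·A·CAA·A·CAA·A·BC·CAA·A·CAA·A·CAA·A
    A ↦ BC
    B ↦ CAA
    C ↦ A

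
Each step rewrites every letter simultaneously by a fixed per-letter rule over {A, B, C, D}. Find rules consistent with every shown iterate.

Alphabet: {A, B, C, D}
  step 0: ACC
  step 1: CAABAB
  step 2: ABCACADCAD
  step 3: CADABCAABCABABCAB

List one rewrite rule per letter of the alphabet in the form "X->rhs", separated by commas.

  step 2 ⇒ step 3: ABCACADCAD ⇒ CA·D·AB·CA·AB·CA·B·AB·CA·B
    A ↦ CA
    B ↦ D
    C ↦ AB
    D ↦ B

A->CA, B->D, C->AB, D->B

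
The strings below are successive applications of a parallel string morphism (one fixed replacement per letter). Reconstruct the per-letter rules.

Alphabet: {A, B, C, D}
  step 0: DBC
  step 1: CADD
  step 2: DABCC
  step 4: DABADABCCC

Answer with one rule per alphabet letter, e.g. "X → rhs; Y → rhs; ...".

A->AB, B->AD, C->D, D->C

  step 1 ⇒ step 2: CADD ⇒ D·AB·C·C
    A ↦ AB
    C ↦ D
    D ↦ C
  step 0 ⇒ step 1: DBC ⇒ C·AD·D
    B ↦ AD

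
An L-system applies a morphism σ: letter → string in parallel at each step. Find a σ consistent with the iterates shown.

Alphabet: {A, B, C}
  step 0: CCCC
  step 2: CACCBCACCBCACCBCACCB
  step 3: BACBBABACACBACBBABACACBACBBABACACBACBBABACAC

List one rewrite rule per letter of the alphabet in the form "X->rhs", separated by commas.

  step 2 ⇒ step 3: CACCBCACCBCACCBCACCB ⇒ BA·CB·BA·BA·CAC·BA·CB·BA·BA·CAC·BA·CB·BA·BA·CAC·BA·CB·BA·BA·CAC
    A ↦ CB
    B ↦ CAC
    C ↦ BA

A->CB, B->CAC, C->BA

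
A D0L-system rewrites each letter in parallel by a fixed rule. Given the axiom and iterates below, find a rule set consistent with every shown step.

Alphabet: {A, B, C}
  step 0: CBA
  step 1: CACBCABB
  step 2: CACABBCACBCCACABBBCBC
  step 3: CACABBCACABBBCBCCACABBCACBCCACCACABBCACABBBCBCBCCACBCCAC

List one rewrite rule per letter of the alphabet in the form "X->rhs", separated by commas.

A->ABB, B->BC, C->CAC

  step 2 ⇒ step 3: CACABBCACBCCACABBBCBC ⇒ CAC·ABB·CAC·ABB·BC·BC·CAC·ABB·CAC·BC·CAC·CAC·ABB·CAC·ABB·BC·BC·BC·CAC·BC·CAC
    A ↦ ABB
    B ↦ BC
    C ↦ CAC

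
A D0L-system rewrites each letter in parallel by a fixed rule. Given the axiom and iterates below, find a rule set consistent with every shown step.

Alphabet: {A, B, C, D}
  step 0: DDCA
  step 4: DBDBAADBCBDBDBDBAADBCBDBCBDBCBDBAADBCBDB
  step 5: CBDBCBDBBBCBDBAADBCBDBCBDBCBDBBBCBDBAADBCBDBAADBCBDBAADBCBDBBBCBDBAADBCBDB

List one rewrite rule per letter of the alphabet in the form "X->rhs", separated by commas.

A->B, B->DB, C->AA, D->CB

  step 4 ⇒ step 5: DBDBAADBCBDBDBDBAADBCBDBCBDBCBDBAADBCBDB ⇒ CB·DB·CB·DB·B·B·CB·DB·AA·DB·CB·DB·CB·DB·CB·DB·B·B·CB·DB·AA·DB·CB·DB·AA·DB·CB·DB·AA·DB·CB·DB·B·B·CB·DB·AA·DB·CB·DB
    A ↦ B
    B ↦ DB
    C ↦ AA
    D ↦ CB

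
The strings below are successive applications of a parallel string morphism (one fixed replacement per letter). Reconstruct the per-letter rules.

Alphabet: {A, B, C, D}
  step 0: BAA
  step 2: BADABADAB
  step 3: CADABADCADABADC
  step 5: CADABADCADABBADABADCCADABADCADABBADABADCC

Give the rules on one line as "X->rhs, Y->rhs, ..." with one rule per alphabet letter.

  step 2 ⇒ step 3: BADABADAB ⇒ C·AD·AB·AD·C·AD·AB·AD·C
    A ↦ AD
    B ↦ C
    D ↦ AB
    C ↦ B  (constrained at step 3)

A->AD, B->C, C->B, D->AB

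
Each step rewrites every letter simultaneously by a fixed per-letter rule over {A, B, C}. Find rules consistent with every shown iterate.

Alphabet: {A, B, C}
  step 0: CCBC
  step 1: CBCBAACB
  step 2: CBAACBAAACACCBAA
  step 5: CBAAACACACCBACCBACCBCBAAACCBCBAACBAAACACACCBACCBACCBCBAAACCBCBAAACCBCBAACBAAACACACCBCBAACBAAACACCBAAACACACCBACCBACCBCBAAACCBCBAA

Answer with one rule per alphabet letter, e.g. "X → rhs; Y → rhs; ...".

A->AC, B->AA, C->CB

  step 1 ⇒ step 2: CBCBAACB ⇒ CB·AA·CB·AA·AC·AC·CB·AA
    A ↦ AC
    B ↦ AA
    C ↦ CB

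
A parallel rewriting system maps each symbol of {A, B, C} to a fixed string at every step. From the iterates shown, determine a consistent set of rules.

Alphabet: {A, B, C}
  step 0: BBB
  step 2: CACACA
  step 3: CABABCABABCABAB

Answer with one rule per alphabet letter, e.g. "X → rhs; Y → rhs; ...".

  step 2 ⇒ step 3: CACACA ⇒ CA·BAB·CA·BAB·CA·BAB
    A ↦ BAB
    C ↦ CA
    B ↦ C  (constrained at step 0)

A->BAB, B->C, C->CA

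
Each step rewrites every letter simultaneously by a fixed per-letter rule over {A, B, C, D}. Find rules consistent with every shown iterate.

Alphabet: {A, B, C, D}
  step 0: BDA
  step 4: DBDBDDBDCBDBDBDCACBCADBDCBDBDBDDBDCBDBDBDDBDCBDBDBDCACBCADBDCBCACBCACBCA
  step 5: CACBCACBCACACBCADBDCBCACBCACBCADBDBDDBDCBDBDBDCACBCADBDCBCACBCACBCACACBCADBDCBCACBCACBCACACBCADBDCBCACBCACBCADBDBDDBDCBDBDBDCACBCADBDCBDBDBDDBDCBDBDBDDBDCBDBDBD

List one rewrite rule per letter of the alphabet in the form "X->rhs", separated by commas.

A->BD, B->CB, C->DBD, D->CA

  step 4 ⇒ step 5: DBDBDDBDCBDBDBDCACBCADBDCBDBDBDDBDCBDBDBDDBDCBDBDBDCACBCADBDCBCACBCACBCA ⇒ CA·CB·CA·CB·CA·CA·CB·CA·DBD·CB·CA·CB·CA·CB·CA·DBD·BD·DBD·CB·DBD·BD·CA·CB·CA·DBD·CB·CA·CB·CA·CB·CA·CA·CB·CA·DBD·CB·CA·CB·CA·CB·CA·CA·CB·CA·DBD·CB·CA·CB·CA·CB·CA·DBD·BD·DBD·CB·DBD·BD·CA·CB·CA·DBD·CB·DBD·BD·DBD·CB·DBD·BD·DBD·CB·DBD·BD
    A ↦ BD
    B ↦ CB
    C ↦ DBD
    D ↦ CA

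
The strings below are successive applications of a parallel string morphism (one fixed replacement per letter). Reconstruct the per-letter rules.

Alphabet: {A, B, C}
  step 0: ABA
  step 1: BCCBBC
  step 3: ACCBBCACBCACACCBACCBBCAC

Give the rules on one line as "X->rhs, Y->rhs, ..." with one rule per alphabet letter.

  step 0 ⇒ step 1: ABA ⇒ BC·CB·BC
    A ↦ BC
    B ↦ CB
    C ↦ AC  (constrained at step 1)

A->BC, B->CB, C->AC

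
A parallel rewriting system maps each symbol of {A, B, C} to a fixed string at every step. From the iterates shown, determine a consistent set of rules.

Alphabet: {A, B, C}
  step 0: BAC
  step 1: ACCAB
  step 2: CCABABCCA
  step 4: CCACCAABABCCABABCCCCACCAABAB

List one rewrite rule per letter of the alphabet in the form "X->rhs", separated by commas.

A->CC, B->A, C->AB

  step 1 ⇒ step 2: ACCAB ⇒ CC·AB·AB·CC·A
    A ↦ CC
    B ↦ A
    C ↦ AB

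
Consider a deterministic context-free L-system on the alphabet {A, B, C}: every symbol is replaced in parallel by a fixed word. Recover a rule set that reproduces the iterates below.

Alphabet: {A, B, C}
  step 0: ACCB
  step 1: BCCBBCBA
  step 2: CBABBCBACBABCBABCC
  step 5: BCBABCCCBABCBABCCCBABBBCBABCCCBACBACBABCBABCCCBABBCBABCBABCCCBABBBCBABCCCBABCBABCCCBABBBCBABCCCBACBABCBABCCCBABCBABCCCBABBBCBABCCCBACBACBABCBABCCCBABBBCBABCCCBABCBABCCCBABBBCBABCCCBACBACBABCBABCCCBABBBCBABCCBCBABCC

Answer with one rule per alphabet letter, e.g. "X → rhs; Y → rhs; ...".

A->BCC, B->CBA, C->B

  step 1 ⇒ step 2: BCCBBCBA ⇒ CBA·B·B·CBA·CBA·B·CBA·BCC
    A ↦ BCC
    B ↦ CBA
    C ↦ B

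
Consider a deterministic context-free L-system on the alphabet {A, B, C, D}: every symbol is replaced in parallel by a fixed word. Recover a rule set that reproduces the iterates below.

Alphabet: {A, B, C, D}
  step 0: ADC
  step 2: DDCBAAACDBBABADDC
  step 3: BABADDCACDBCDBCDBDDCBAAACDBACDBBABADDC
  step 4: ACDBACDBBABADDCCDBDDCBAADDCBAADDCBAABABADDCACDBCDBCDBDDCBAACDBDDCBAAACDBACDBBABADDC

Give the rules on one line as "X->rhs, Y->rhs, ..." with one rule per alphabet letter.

A->CDB, B->A, C->DDC, D->BA

  step 3 ⇒ step 4: BABADDCACDBCDBCDBDDCBAAACDBACDBBABADDC ⇒ A·CDB·A·CDB·BA·BA·DDC·CDB·DDC·BA·A·DDC·BA·A·DDC·BA·A·BA·BA·DDC·A·CDB·CDB·CDB·DDC·BA·A·CDB·DDC·BA·A·A·CDB·A·CDB·BA·BA·DDC
    A ↦ CDB
    B ↦ A
    C ↦ DDC
    D ↦ BA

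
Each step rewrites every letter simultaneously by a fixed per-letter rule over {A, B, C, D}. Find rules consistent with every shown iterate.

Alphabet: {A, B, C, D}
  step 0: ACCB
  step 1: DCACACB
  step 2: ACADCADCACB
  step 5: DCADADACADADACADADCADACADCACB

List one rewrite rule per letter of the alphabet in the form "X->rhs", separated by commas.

A->D, B->CB, C->CA, D->A

  step 1 ⇒ step 2: DCACACB ⇒ A·CA·D·CA·D·CA·CB
    A ↦ D
    B ↦ CB
    C ↦ CA
    D ↦ A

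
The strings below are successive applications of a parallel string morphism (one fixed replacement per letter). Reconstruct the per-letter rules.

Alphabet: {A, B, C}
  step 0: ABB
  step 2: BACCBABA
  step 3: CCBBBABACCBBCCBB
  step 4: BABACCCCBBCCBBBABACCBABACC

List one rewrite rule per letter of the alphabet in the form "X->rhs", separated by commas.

  step 3 ⇒ step 4: CCBBBABACCBBCCBB ⇒ BA·BA·C·C·C·CBB·C·CBB·BA·BA·C·C·BA·BA·C·C
    A ↦ CBB
    B ↦ C
    C ↦ BA

A->CBB, B->C, C->BA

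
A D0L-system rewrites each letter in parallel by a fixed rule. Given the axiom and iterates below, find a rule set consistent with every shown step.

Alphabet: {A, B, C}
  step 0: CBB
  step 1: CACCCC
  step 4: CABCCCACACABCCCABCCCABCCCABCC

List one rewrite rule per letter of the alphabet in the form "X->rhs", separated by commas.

  step 0 ⇒ step 1: CBB ⇒ CA·CC·CC
    B ↦ CC
    C ↦ CA
    A ↦ B  (constrained at step 1)

A->B, B->CC, C->CA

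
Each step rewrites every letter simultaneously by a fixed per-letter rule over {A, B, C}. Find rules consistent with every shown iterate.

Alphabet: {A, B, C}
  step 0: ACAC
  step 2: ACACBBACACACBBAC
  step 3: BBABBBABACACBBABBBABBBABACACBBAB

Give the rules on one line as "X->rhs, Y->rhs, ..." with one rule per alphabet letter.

  step 2 ⇒ step 3: ACACBBACACACBBAC ⇒ BB·AB·BB·AB·AC·AC·BB·AB·BB·AB·BB·AB·AC·AC·BB·AB
    A ↦ BB
    B ↦ AC
    C ↦ AB

A->BB, B->AC, C->AB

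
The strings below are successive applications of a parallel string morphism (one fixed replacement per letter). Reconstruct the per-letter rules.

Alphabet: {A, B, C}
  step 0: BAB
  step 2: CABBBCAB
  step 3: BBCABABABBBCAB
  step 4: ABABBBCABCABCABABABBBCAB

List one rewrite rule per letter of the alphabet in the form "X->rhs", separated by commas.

  step 3 ⇒ step 4: BBCABABABBBCAB ⇒ AB·AB·BB·C·AB·C·AB·C·AB·AB·AB·BB·C·AB
    A ↦ C
    B ↦ AB
    C ↦ BB

A->C, B->AB, C->BB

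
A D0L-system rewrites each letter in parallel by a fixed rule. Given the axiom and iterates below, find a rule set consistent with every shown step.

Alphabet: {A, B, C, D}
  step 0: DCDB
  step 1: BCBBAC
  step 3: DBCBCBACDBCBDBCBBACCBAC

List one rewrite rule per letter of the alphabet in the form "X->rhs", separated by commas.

A->DB, B->AC, C->CB, D->B

  step 0 ⇒ step 1: DCDB ⇒ B·CB·B·AC
    B ↦ AC
    C ↦ CB
    D ↦ B
    A ↦ DB  (constrained at step 1)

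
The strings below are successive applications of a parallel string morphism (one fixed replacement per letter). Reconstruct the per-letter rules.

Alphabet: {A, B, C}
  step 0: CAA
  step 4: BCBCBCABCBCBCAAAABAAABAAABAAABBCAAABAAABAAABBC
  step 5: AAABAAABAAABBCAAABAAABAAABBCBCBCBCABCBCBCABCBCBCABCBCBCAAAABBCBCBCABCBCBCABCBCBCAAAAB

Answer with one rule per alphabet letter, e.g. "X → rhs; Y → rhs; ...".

A->BC, B->A, C->AAB

  step 4 ⇒ step 5: BCBCBCABCBCBCAAAABAAABAAABAAABBCAAABAAABAAABBC ⇒ A·AAB·A·AAB·A·AAB·BC·A·AAB·A·AAB·A·AAB·BC·BC·BC·BC·A·BC·BC·BC·A·BC·BC·BC·A·BC·BC·BC·A·A·AAB·BC·BC·BC·A·BC·BC·BC·A·BC·BC·BC·A·A·AAB
    A ↦ BC
    B ↦ A
    C ↦ AAB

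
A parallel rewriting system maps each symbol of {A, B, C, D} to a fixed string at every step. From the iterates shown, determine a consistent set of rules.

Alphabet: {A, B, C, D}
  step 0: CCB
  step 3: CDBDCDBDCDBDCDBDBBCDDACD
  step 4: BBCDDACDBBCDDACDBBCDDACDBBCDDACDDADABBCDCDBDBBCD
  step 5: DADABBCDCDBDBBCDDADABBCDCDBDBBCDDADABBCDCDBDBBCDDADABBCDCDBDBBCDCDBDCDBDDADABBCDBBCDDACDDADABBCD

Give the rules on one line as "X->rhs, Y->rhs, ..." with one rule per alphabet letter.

A->BD, B->DA, C->BB, D->CD

  step 4 ⇒ step 5: BBCDDACDBBCDDACDBBCDDACDBBCDDACDDADABBCDCDBDBBCD ⇒ DA·DA·BB·CD·CD·BD·BB·CD·DA·DA·BB·CD·CD·BD·BB·CD·DA·DA·BB·CD·CD·BD·BB·CD·DA·DA·BB·CD·CD·BD·BB·CD·CD·BD·CD·BD·DA·DA·BB·CD·BB·CD·DA·CD·DA·DA·BB·CD
    A ↦ BD
    B ↦ DA
    C ↦ BB
    D ↦ CD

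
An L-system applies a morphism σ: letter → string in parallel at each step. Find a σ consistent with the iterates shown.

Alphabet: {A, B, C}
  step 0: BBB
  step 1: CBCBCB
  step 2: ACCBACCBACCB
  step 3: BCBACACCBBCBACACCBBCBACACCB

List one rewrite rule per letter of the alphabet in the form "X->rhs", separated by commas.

  step 2 ⇒ step 3: ACCBACCBACCB ⇒ BCB·AC·AC·CB·BCB·AC·AC·CB·BCB·AC·AC·CB
    A ↦ BCB
    B ↦ CB
    C ↦ AC

A->BCB, B->CB, C->AC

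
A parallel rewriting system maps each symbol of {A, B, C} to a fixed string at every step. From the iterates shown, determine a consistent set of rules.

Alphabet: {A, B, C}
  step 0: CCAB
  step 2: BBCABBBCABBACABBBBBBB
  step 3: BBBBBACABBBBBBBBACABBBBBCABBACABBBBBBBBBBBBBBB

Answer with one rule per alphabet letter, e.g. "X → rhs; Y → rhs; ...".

  step 2 ⇒ step 3: BBCABBBCABBACABBBBBBB ⇒ BB·BB·BA·CAB·BB·BB·BB·BA·CAB·BB·BB·CAB·BA·CAB·BB·BB·BB·BB·BB·BB·BB
    A ↦ CAB
    B ↦ BB
    C ↦ BA

A->CAB, B->BB, C->BA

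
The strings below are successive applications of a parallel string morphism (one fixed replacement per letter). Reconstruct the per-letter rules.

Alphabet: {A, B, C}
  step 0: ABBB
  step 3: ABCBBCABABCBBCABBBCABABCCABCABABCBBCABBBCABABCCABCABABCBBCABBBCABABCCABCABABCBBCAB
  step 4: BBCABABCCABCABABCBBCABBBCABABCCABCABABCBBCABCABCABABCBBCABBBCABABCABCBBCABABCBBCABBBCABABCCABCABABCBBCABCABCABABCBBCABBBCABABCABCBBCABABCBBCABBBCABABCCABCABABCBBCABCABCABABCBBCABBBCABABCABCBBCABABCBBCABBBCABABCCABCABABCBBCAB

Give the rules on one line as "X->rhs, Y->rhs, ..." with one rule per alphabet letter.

  step 3 ⇒ step 4: ABCBBCABABCBBCABBBCABABCCABCABABCBBCABBBCABABCCABCABABCBBCABBBCABABCCABCABABCBBCAB ⇒ BB·CAB·ABC·CAB·CAB·ABC·BB·CAB·BB·CAB·ABC·CAB·CAB·ABC·BB·CAB·CAB·CAB·ABC·BB·CAB·BB·CAB·ABC·ABC·BB·CAB·ABC·BB·CAB·BB·CAB·ABC·CAB·CAB·ABC·BB·CAB·CAB·CAB·ABC·BB·CAB·BB·CAB·ABC·ABC·BB·CAB·ABC·BB·CAB·BB·CAB·ABC·CAB·CAB·ABC·BB·CAB·CAB·CAB·ABC·BB·CAB·BB·CAB·ABC·ABC·BB·CAB·ABC·BB·CAB·BB·CAB·ABC·CAB·CAB·ABC·BB·CAB
    A ↦ BB
    B ↦ CAB
    C ↦ ABC

A->BB, B->CAB, C->ABC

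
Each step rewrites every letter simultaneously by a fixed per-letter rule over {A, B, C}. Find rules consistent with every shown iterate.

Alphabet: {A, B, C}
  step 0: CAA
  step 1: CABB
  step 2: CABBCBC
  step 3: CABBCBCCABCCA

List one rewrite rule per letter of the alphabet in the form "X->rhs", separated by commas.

  step 2 ⇒ step 3: CABBCBC ⇒ CA·B·BC·BC·CA·BC·CA
    A ↦ B
    B ↦ BC
    C ↦ CA

A->B, B->BC, C->CA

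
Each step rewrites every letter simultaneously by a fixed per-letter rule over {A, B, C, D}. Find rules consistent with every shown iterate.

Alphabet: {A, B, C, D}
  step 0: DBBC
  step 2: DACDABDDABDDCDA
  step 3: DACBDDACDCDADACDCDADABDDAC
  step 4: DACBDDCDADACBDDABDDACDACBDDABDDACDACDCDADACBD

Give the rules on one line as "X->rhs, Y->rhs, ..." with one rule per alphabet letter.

A->C, B->DC, C->BD, D->DA

  step 3 ⇒ step 4: DACBDDACDCDADACDCDADABDDAC ⇒ DA·C·BD·DC·DA·DA·C·BD·DA·BD·DA·C·DA·C·BD·DA·BD·DA·C·DA·C·DC·DA·DA·C·BD
    A ↦ C
    B ↦ DC
    C ↦ BD
    D ↦ DA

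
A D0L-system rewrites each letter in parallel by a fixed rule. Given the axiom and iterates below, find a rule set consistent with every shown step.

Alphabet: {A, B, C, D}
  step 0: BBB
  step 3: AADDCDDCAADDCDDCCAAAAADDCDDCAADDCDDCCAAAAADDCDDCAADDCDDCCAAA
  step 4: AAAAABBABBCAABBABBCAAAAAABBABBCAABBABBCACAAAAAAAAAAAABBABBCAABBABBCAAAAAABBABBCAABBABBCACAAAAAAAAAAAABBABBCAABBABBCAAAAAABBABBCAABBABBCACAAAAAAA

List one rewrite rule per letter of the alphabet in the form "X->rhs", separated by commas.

A->AA, B->DDC, C->CA, D->ABB

  step 3 ⇒ step 4: AADDCDDCAADDCDDCCAAAAADDCDDCAADDCDDCCAAAAADDCDDCAADDCDDCCAAA ⇒ AA·AA·ABB·ABB·CA·ABB·ABB·CA·AA·AA·ABB·ABB·CA·ABB·ABB·CA·CA·AA·AA·AA·AA·AA·ABB·ABB·CA·ABB·ABB·CA·AA·AA·ABB·ABB·CA·ABB·ABB·CA·CA·AA·AA·AA·AA·AA·ABB·ABB·CA·ABB·ABB·CA·AA·AA·ABB·ABB·CA·ABB·ABB·CA·CA·AA·AA·AA
    A ↦ AA
    C ↦ CA
    D ↦ ABB
    B ↦ DDC  (constrained at step 0)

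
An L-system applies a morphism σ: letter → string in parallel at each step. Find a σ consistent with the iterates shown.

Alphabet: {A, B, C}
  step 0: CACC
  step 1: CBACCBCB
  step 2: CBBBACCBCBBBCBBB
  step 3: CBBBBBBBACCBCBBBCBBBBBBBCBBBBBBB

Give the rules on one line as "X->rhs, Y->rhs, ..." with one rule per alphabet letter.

A->AC, B->BB, C->CB

  step 2 ⇒ step 3: CBBBACCBCBBBCBBB ⇒ CB·BB·BB·BB·AC·CB·CB·BB·CB·BB·BB·BB·CB·BB·BB·BB
    A ↦ AC
    B ↦ BB
    C ↦ CB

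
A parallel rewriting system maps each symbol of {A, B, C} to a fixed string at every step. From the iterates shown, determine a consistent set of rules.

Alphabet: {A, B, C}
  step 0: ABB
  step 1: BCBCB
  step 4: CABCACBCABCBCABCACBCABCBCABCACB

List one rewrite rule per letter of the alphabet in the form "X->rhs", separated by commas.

A->B, B->CB, C->CA

  step 0 ⇒ step 1: ABB ⇒ B·CB·CB
    A ↦ B
    B ↦ CB
    C ↦ CA  (constrained at step 1)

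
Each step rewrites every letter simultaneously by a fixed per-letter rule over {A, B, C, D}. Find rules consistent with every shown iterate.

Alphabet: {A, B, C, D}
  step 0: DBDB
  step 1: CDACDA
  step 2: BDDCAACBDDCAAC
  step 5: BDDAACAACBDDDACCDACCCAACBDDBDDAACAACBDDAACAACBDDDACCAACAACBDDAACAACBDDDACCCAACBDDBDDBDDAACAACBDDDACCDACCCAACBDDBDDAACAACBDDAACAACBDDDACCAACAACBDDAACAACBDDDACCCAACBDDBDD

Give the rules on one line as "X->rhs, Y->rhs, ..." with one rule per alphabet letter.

A->AAC, B->DA, C->BDD, D->C

  step 1 ⇒ step 2: CDACDA ⇒ BDD·C·AAC·BDD·C·AAC
    A ↦ AAC
    C ↦ BDD
    D ↦ C
  step 0 ⇒ step 1: DBDB ⇒ C·DA·C·DA
    B ↦ DA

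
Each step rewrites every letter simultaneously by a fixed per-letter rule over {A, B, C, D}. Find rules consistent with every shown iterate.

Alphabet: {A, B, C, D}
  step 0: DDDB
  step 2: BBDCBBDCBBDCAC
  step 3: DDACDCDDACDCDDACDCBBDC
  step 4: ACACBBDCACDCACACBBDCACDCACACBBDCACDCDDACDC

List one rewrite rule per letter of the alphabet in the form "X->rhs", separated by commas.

  step 3 ⇒ step 4: DDACDCDDACDCDDACDCBBDC ⇒ AC·AC·BB·DC·AC·DC·AC·AC·BB·DC·AC·DC·AC·AC·BB·DC·AC·DC·D·D·AC·DC
    A ↦ BB
    B ↦ D
    C ↦ DC
    D ↦ AC

A->BB, B->D, C->DC, D->AC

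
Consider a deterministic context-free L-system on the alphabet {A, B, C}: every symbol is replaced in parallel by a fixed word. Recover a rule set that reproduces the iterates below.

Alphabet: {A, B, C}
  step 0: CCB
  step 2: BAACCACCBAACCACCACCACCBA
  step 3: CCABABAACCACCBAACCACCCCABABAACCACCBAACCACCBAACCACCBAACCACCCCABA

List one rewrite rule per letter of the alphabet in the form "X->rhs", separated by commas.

  step 2 ⇒ step 3: BAACCACCBAACCACCACCACCBA ⇒ CCA·BA·BA·ACC·ACC·BA·ACC·ACC·CCA·BA·BA·ACC·ACC·BA·ACC·ACC·BA·ACC·ACC·BA·ACC·ACC·CCA·BA
    A ↦ BA
    B ↦ CCA
    C ↦ ACC

A->BA, B->CCA, C->ACC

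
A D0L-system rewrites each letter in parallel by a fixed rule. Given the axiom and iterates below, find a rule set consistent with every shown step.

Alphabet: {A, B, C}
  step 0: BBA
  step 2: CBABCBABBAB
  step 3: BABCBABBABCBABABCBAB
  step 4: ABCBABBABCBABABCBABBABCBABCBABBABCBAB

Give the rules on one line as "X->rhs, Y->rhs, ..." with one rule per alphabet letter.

A->CB, B->AB, C->B

  step 3 ⇒ step 4: BABCBABBABCBABABCBAB ⇒ AB·CB·AB·B·AB·CB·AB·AB·CB·AB·B·AB·CB·AB·CB·AB·B·AB·CB·AB
    A ↦ CB
    B ↦ AB
    C ↦ B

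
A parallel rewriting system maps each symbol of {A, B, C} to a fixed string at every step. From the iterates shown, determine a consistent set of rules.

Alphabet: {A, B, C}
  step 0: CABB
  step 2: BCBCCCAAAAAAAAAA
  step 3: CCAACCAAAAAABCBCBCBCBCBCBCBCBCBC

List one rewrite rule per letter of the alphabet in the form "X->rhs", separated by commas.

A->BC, B->CC, C->AA

  step 2 ⇒ step 3: BCBCCCAAAAAAAAAA ⇒ CC·AA·CC·AA·AA·AA·BC·BC·BC·BC·BC·BC·BC·BC·BC·BC
    A ↦ BC
    B ↦ CC
    C ↦ AA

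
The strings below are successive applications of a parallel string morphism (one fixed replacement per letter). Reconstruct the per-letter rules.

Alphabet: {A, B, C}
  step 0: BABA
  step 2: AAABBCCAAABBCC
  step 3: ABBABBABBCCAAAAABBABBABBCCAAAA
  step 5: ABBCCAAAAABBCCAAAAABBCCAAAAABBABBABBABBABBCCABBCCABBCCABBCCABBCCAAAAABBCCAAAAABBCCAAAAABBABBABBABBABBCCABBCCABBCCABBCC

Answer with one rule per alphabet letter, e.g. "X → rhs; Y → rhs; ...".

  step 2 ⇒ step 3: AAABBCCAAABBCC ⇒ ABB·ABB·ABB·C·C·AA·AA·ABB·ABB·ABB·C·C·AA·AA
    A ↦ ABB
    B ↦ C
    C ↦ AA

A->ABB, B->C, C->AA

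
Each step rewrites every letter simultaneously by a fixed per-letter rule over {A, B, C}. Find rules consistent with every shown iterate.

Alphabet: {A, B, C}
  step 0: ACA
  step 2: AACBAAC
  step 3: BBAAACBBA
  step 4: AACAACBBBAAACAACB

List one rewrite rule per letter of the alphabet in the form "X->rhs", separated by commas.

A->B, B->AAC, C->A

  step 3 ⇒ step 4: BBAAACBBA ⇒ AAC·AAC·B·B·B·A·AAC·AAC·B
    A ↦ B
    B ↦ AAC
    C ↦ A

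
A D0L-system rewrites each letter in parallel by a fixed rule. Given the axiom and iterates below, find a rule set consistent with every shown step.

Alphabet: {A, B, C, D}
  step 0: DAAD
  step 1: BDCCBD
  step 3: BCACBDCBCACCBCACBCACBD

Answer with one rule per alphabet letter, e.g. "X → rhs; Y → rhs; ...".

A->C, B->C, C->BCA, D->BD

  step 0 ⇒ step 1: DAAD ⇒ BD·C·C·BD
    A ↦ C
    D ↦ BD
    B ↦ C  (constrained at step 1)
    C ↦ BCA  (constrained at step 1)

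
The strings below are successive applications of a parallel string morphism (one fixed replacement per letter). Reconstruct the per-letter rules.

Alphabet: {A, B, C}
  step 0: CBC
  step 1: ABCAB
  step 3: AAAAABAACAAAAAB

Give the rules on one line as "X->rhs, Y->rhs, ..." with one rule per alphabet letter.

A->AA, B->C, C->AB

  step 0 ⇒ step 1: CBC ⇒ AB·C·AB
    B ↦ C
    C ↦ AB
    A ↦ AA  (constrained at step 1)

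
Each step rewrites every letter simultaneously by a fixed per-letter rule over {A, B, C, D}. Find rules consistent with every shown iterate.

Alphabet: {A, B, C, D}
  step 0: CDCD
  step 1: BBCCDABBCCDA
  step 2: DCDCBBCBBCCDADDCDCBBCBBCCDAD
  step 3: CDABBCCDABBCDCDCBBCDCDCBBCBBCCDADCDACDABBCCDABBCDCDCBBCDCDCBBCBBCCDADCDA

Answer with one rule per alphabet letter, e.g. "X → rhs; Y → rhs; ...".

  step 2 ⇒ step 3: DCDCBBCBBCCDADDCDCBBCBBCCDAD ⇒ CDA·BBC·CDA·BBC·DC·DC·BBC·DC·DC·BBC·BBC·CDA·D·CDA·CDA·BBC·CDA·BBC·DC·DC·BBC·DC·DC·BBC·BBC·CDA·D·CDA
    A ↦ D
    B ↦ DC
    C ↦ BBC
    D ↦ CDA

A->D, B->DC, C->BBC, D->CDA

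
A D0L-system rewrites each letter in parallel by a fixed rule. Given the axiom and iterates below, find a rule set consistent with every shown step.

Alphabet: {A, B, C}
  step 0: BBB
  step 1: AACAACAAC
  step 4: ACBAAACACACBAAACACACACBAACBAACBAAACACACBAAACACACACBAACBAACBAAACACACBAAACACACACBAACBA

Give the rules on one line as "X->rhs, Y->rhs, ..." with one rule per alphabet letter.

  step 0 ⇒ step 1: BBB ⇒ AAC·AAC·AAC
    B ↦ AAC
    A ↦ AC  (constrained at step 1)
    C ↦ BA  (constrained at step 1)

A->AC, B->AAC, C->BA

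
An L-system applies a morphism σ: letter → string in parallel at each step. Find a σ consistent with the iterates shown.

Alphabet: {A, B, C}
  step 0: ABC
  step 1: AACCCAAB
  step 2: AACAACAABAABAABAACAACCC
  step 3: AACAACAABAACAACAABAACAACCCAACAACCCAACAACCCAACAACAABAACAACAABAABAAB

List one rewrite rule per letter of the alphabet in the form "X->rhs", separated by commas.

  step 2 ⇒ step 3: AACAACAABAABAABAACAACCC ⇒ AAC·AAC·AAB·AAC·AAC·AAB·AAC·AAC·CC·AAC·AAC·CC·AAC·AAC·CC·AAC·AAC·AAB·AAC·AAC·AAB·AAB·AAB
    A ↦ AAC
    B ↦ CC
    C ↦ AAB

A->AAC, B->CC, C->AAB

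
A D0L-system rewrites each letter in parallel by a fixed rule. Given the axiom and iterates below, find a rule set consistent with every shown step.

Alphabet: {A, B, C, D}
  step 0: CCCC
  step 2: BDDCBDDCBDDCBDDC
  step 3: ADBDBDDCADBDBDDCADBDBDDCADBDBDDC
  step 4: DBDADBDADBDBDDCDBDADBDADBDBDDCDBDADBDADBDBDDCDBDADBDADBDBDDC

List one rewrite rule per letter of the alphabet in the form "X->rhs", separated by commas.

  step 3 ⇒ step 4: ADBDBDDCADBDBDDCADBDBDDCADBDBDDC ⇒ D·BD·AD·BD·AD·BD·BD·DC·D·BD·AD·BD·AD·BD·BD·DC·D·BD·AD·BD·AD·BD·BD·DC·D·BD·AD·BD·AD·BD·BD·DC
    A ↦ D
    B ↦ AD
    C ↦ DC
    D ↦ BD

A->D, B->AD, C->DC, D->BD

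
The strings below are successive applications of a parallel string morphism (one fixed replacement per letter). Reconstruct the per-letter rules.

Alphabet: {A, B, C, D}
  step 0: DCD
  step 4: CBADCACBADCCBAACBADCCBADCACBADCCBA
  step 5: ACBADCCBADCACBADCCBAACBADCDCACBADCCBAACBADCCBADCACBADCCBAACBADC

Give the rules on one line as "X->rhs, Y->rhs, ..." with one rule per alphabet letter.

A->DC, B->CBA, C->A, D->CB

  step 4 ⇒ step 5: CBADCACBADCCBAACBADCCBADCACBADCCBA ⇒ A·CBA·DC·CB·A·DC·A·CBA·DC·CB·A·A·CBA·DC·DC·A·CBA·DC·CB·A·A·CBA·DC·CB·A·DC·A·CBA·DC·CB·A·A·CBA·DC
    A ↦ DC
    B ↦ CBA
    C ↦ A
    D ↦ CB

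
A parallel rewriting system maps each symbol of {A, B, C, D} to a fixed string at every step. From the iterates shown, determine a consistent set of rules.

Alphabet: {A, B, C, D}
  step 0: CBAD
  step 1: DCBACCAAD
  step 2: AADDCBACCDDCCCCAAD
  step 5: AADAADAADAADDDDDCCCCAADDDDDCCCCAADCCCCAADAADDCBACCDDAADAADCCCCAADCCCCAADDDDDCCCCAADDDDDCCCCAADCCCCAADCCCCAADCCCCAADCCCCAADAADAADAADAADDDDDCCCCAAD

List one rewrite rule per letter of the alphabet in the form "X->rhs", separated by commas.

A->CC, B->CBA, C->D, D->AAD

  step 1 ⇒ step 2: DCBACCAAD ⇒ AAD·D·CBA·CC·D·D·CC·CC·AAD
    A ↦ CC
    B ↦ CBA
    C ↦ D
    D ↦ AAD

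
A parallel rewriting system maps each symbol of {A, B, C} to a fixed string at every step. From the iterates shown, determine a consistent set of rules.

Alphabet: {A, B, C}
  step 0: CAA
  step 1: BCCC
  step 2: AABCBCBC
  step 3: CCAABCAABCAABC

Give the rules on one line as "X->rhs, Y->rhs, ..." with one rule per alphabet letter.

  step 2 ⇒ step 3: AABCBCBC ⇒ C·C·AA·BC·AA·BC·AA·BC
    A ↦ C
    B ↦ AA
    C ↦ BC

A->C, B->AA, C->BC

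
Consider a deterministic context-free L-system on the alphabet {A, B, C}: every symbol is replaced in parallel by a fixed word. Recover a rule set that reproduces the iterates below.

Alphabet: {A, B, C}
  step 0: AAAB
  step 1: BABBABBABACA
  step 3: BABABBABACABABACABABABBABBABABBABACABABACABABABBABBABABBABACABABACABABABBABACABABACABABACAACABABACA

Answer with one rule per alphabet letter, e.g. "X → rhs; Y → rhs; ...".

A->BAB, B->ACA, C->AB

  step 0 ⇒ step 1: AAAB ⇒ BAB·BAB·BAB·ACA
    A ↦ BAB
    B ↦ ACA
    C ↦ AB  (constrained at step 1)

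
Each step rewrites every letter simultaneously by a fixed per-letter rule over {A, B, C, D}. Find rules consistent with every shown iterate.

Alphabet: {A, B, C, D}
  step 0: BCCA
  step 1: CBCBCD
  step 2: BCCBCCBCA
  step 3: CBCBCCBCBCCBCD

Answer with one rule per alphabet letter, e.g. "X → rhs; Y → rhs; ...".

A->D, B->C, C->BC, D->A

  step 2 ⇒ step 3: BCCBCCBCA ⇒ C·BC·BC·C·BC·BC·C·BC·D
    A ↦ D
    B ↦ C
    C ↦ BC
  step 1 ⇒ step 2: CBCBCD ⇒ BC·C·BC·C·BC·A
    D ↦ A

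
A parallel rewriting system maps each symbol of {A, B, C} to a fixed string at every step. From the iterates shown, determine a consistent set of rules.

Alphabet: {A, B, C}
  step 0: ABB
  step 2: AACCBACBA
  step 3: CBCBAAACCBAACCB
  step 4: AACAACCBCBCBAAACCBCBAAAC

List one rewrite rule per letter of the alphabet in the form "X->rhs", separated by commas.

A->CB, B->AC, C->A

  step 3 ⇒ step 4: CBCBAAACCBAACCB ⇒ A·AC·A·AC·CB·CB·CB·A·A·AC·CB·CB·A·A·AC
    A ↦ CB
    B ↦ AC
    C ↦ A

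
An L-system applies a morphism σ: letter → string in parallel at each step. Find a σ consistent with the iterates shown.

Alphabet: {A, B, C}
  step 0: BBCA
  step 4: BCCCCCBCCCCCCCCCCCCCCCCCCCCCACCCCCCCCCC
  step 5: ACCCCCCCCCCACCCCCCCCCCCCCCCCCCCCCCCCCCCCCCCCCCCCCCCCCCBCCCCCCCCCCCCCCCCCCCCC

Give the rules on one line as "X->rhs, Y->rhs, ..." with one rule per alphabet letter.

  step 4 ⇒ step 5: BCCCCCBCCCCCCCCCCCCCCCCCCCCCACCCCCCCCCC ⇒ A·CC·CC·CC·CC·CC·A·CC·CC·CC·CC·CC·CC·CC·CC·CC·CC·CC·CC·CC·CC·CC·CC·CC·CC·CC·CC·CC·BC·CC·CC·CC·CC·CC·CC·CC·CC·CC·CC
    A ↦ BC
    B ↦ A
    C ↦ CC

A->BC, B->A, C->CC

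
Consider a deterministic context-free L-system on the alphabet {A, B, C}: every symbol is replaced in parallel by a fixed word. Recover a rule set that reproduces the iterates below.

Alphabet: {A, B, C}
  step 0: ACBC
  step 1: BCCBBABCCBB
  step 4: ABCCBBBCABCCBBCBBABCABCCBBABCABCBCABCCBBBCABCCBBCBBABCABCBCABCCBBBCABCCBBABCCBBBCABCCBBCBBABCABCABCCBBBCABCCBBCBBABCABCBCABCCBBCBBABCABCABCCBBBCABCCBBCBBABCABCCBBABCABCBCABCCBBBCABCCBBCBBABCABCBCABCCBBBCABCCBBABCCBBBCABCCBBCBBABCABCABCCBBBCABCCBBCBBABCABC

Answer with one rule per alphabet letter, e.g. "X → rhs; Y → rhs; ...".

  step 0 ⇒ step 1: ACBC ⇒ BC·CBB·ABC·CBB
    A ↦ BC
    B ↦ ABC
    C ↦ CBB

A->BC, B->ABC, C->CBB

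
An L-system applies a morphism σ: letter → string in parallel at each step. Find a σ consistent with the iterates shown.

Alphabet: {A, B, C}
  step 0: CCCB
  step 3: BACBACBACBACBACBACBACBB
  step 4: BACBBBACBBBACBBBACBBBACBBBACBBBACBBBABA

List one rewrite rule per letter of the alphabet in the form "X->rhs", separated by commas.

  step 3 ⇒ step 4: BACBACBACBACBACBACBACBB ⇒ BA·C·BB·BA·C·BB·BA·C·BB·BA·C·BB·BA·C·BB·BA·C·BB·BA·C·BB·BA·BA
    A ↦ C
    B ↦ BA
    C ↦ BB

A->C, B->BA, C->BB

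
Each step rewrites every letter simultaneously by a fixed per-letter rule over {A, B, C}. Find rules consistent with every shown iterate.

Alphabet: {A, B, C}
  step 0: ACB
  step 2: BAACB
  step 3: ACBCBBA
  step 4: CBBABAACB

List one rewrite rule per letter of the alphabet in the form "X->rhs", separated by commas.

A->CB, B->A, C->B

  step 3 ⇒ step 4: ACBCBBA ⇒ CB·B·A·B·A·A·CB
    A ↦ CB
    B ↦ A
    C ↦ B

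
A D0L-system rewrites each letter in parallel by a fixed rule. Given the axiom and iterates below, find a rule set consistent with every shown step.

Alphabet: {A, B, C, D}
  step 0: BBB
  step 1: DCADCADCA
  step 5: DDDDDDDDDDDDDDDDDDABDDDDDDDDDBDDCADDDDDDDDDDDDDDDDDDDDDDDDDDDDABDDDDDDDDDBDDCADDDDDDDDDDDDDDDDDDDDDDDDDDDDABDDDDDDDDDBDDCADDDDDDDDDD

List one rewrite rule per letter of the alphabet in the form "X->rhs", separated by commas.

  step 0 ⇒ step 1: BBB ⇒ DCA·DCA·DCA
    B ↦ DCA
    A ↦ BD  (constrained at step 1)
    C ↦ A  (constrained at step 1)
    D ↦ DD  (constrained at step 1)

A->BD, B->DCA, C->A, D->DD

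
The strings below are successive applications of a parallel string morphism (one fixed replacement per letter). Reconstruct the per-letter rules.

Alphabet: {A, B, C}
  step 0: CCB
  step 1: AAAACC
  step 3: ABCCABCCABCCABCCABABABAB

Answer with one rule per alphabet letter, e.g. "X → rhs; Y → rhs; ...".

  step 0 ⇒ step 1: CCB ⇒ AA·AA·CC
    B ↦ CC
    C ↦ AA
    A ↦ AB  (constrained at step 1)

A->AB, B->CC, C->AA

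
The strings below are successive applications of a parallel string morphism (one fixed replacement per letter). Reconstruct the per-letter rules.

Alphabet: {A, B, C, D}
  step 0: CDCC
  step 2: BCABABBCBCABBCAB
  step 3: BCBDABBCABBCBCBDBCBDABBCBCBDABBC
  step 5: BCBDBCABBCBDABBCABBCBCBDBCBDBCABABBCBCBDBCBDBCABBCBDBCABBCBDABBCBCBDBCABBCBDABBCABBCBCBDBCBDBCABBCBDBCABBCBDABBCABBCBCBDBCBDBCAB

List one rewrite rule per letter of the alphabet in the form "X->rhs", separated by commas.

  step 2 ⇒ step 3: BCABABBCBCABBCAB ⇒ BC·BD·AB·BC·AB·BC·BC·BD·BC·BD·AB·BC·BC·BD·AB·BC
    A ↦ AB
    B ↦ BC
    C ↦ BD
    D ↦ AB  (constrained at step 0)

A->AB, B->BC, C->BD, D->AB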